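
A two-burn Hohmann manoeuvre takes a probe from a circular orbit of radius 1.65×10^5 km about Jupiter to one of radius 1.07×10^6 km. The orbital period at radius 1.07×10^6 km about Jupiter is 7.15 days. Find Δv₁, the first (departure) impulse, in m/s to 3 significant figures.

Δv₁ = 8770 m/s

From Kepler's third law T² = 4π²r³/μ at r = 1.07×10^6 km, T = 7.15 days = 7.15 × 86400 s = 6.1776×10^5 s: μ = 4π²r³/T² = 1.26728×10^8 km³/s².
Transfer-ellipse semi-major axis a_t = (r₁ + r₂)/2 = (1.650×10^5 + 1.070×10^6)/2 = 6.175×10^5 km.
On the circular orbit at r = 1.650×10^5 km, v_c = √(μ/r) = 27.714 km/s.
Transfer-orbit speed at the same r (vis-viva, a = a_t): v_t = √[μ(2/r − 1/a_t)] = 36.481 km/s.
Δv₁ = |v_t − v_c| = |36.481 − 27.714| = 8.767 km/s.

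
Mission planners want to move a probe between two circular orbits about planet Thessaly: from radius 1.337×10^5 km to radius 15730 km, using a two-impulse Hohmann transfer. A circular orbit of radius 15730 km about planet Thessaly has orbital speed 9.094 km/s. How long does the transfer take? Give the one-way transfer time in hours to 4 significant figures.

t = 15.63 hours

From the circular-orbit relation v² = μ/r at r = 15730 km: μ = v²r = (9.094)² × 15730 = 1.30088×10^6 km³/s².
Semi-major axis of the transfer orbit: a_t = (1.337×10^5 + 15730)/2 = 74715 km.
Half the transfer-orbit period gives t = π√(a_t³/μ) = 56253 s.
Converting: 56253 s ÷ 3600 s/hour = 15.63 hours.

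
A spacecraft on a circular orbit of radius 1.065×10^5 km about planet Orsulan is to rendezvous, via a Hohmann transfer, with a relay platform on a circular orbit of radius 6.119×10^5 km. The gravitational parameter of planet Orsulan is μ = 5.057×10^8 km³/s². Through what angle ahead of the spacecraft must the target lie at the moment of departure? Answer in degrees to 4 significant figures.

The Hohmann ellipse has a_t = (r₁ + r₂)/2 = 3.592×10^5 km.
The half-period of the transfer ellipse is t = π√(a_t³/μ) = 30080 s.
Target angular speed ω₂ = √(μ/r₂³) = 4.698×10^-5 rad/s.
Angle swept by the target during transfer: ω₂·t = 1.413 rad = 80.96°.
The spacecraft traverses 180° on the transfer ellipse, so the target must lead by 180° − 80.96° = 99.04°.

φ = 99.04°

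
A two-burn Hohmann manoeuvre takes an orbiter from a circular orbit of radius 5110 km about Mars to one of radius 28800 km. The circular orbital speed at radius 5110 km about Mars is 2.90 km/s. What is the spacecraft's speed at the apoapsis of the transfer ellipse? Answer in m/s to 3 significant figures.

v = 671 m/s

From the circular-orbit relation v² = μ/r at r = 5110 km: μ = v²r = (2.90)² × 5110 = 42975.1 km³/s².
Semi-major axis of the transfer orbit: a_t = (5110 + 28800)/2 = 16955 km.
The apoapsis of the transfer ellipse is at r = 28800 km.
From the vis-viva equation, v = √[μ(2/r − 1/a_t)] = 0.6706 km/s.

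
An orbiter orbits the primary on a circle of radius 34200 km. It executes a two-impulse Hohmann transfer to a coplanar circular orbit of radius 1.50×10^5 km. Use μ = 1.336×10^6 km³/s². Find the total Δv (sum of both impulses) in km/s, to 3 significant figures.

Transfer-ellipse semi-major axis a_t = (r₁ + r₂)/2 = (34200 + 1.500×10^5)/2 = 92100 km.
At r₁ the circular-orbit speed is v₁ = √(μ/r₁) = 6.250 km/s.
On the transfer ellipse at r₁, v² = μ(2/r − 1/a) gives v_p = √[μ(2/r₁ − 1/a_t)] = 7.976 km/s.
First burn Δv₁ = |v_p − v₁| = 1.726 km/s.
At r₂, v₂ = √(μ/r₂) = 2.9844 km/s.
Transfer-orbit speed at r₂: v_a = √[μ(2/r₂ − 1/a_t)] = 1.8186 km/s.
Second burn Δv₂ = |v₂ − v_a| = 1.166 km/s.
Total Δv = Δv₁ + Δv₂ = 2.892 km/s.

Δv = 2.89 km/s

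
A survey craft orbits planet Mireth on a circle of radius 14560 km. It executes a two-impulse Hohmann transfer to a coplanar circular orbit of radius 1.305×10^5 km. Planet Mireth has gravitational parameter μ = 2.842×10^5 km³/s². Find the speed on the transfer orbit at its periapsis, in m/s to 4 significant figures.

Semi-major axis of the transfer orbit: a_t = (14560 + 1.305×10^5)/2 = 72530 km.
The periapsis of the transfer ellipse is at r = 14560 km.
Applying v² = μ(2/r − 1/a_t): v = 5.926 km/s.

v = 5926 m/s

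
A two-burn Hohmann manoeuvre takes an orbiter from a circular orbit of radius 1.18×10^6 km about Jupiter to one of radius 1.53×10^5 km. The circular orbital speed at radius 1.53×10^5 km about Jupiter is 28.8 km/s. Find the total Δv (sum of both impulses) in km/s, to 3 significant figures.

Δv = 14.9 km/s

From the circular-orbit relation v² = μ/r at r = 1.53×10^5 km: μ = v²r = (28.8)² × 1.53×10^5 = 1.26904×10^8 km³/s².
Transfer-ellipse semi-major axis a_t = (r₁ + r₂)/2 = (1.180×10^6 + 1.530×10^5)/2 = 6.665×10^5 km.
At r₁ the circular-orbit speed is v₁ = √(μ/r₁) = 10.3704 km/s.
Transfer-orbit speed at r₁ (vis-viva equation): v_a = √[μ(2/r₁ − 1/a_t)] = 4.96870 km/s.
First burn Δv₁ = |v_a − v₁| = 5.402 km/s.
Circular speed at r₂: v₂ = √(μ/r₂) = 28.800 km/s.
Transfer-orbit speed at r₂: v_p = √[μ(2/r₂ − 1/a_t)] = 38.321 km/s.
Second burn Δv₂ = |v₂ − v_p| = 9.521 km/s.
Total Δv = Δv₁ + Δv₂ = 14.92 km/s.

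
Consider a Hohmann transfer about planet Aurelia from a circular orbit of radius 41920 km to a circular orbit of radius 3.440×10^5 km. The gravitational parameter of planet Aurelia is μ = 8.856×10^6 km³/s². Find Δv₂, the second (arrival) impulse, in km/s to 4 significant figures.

The Hohmann ellipse has a_t = (r₁ + r₂)/2 = 1.9296×10^5 km.
Circular speed at r = 3.440×10^5 km: v_c = √(μ/r) = 5.074 km/s.
Vis-viva on the transfer ellipse at r = 3.440×10^5 km gives v_t = √[μ(2/r − 1/a_t)] = 2.365 km/s.
Δv₂ = |v_t − v_c| = |2.365 − 5.074| = 2.709 km/s.

Δv₂ = 2.709 km/s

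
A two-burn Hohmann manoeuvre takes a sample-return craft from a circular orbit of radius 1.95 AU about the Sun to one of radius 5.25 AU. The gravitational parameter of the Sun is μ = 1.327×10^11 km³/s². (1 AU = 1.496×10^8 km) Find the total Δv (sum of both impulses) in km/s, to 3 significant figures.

Δv = 7.86 km/s

In km: r₁ = 1.95 × 1.496×10^8 = 2.9172×10^8 km; r₂ = 5.25 × 1.496×10^8 = 7.854×10^8 km.
The Hohmann ellipse has a_t = (r₁ + r₂)/2 = 5.3856×10^8 km.
Circular speed at r₁: v₁ = √(μ/r₁) = √(1.327×10^11/2.9172×10^8) = 21.328 km/s.
On the transfer ellipse at r₁, vis-viva equation gives v_p = √[μ(2/r₁ − 1/a_t)] = 25.756 km/s.
First burn Δv₁ = |v_p − v₁| = 4.428 km/s.
Circular speed at r₂: v₂ = √(μ/r₂) = 12.9984 km/s.
Transfer-orbit speed at r₂: v_a = √[μ(2/r₂ − 1/a_t)] = 9.56657 km/s.
Second burn Δv₂ = |v₂ − v_a| = 3.432 km/s.
Δv = Δv₁ + Δv₂ = 4.428 + 3.432 = 7.860 km/s.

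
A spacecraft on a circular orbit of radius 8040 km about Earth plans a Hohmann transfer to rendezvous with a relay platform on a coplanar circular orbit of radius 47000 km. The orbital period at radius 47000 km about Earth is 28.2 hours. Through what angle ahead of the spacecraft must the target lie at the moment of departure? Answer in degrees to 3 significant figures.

From Kepler's third law T² = 4π²r³/μ at r = 47000 km, T = 28.2 hours = 28.2 × 3600 s = 1.0152×10^5 s: μ = 4π²r³/T² = 3.97695×10^5 km³/s².
The Hohmann ellipse has a_t = (r₁ + r₂)/2 = 27520 km.
Transfer time t = π√(a_t³/μ) = 22743 s.
Target angular speed ω₂ = √(μ/r₂³) = 6.1891×10^-5 rad/s.
Angle swept by the target during transfer: ω₂·t = 1.40759 rad = 80.649°.
Arrival is 180° from departure on the ellipse, so φ = 180° − 80.649° = 99.4°.

φ = 99.4°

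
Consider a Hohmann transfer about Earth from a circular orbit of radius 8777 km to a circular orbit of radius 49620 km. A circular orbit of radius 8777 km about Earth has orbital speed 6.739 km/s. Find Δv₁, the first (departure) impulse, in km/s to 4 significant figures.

Δv₁ = 2.046 km/s

From the circular-orbit relation v² = μ/r at r = 8777 km: μ = v²r = (6.739)² × 8777 = 3.98600×10^5 km³/s².
Transfer-ellipse semi-major axis a_t = (r₁ + r₂)/2 = (8777 + 49620)/2 = 29198.5 km.
On the circular orbit at r = 8777 km, v_c = √(μ/r) = 6.739 km/s.
Transfer-orbit speed at the same r (vis-viva, a = a_t): v_t = √[μ(2/r − 1/a_t)] = 8.785 km/s.
Δv₁ = |v_t − v_c| = |8.785 − 6.739| = 2.046 km/s.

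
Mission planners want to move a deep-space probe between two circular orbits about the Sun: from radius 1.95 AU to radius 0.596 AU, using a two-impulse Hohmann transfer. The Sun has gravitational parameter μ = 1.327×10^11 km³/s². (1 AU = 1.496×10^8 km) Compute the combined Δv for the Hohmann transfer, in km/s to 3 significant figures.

In km: r₁ = 1.95 × 1.496×10^8 = 2.9172×10^8 km; r₂ = 0.596 × 1.496×10^8 = 8.91616×10^7 km.
The Hohmann ellipse has a_t = (r₁ + r₂)/2 = 1.904408×10^8 km.
Circular speed at r₁: v₁ = √(μ/r₁) = √(1.327×10^11/2.9172×10^8) = 21.32811 km/s.
Transfer-orbit speed at r₁ (vis-viva): v_a = √[μ(2/r₁ − 1/a_t)] = 14.59356 km/s.
First burn Δv₁ = |v_a − v₁| = 6.735 km/s.
Circular speed at r₂: v₂ = √(μ/r₂) = 38.5786 km/s.
Transfer-orbit speed at r₂: v_p = √[μ(2/r₂ − 1/a_t)] = 47.7474 km/s.
Second burn Δv₂ = |v₂ − v_p| = 9.169 km/s.
Δv = Δv₁ + Δv₂ = 6.735 + 9.169 = 15.90 km/s.

Δv = 15.9 km/s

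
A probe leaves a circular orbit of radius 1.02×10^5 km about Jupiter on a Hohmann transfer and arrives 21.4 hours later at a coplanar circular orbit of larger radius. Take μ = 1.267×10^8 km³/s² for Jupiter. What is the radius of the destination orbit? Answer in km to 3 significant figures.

Transfer time t = 21.4 hours = 77040 s, and t = π√(a_t³/μ).
So a_t = (μ t²/π²)^(1/3) = (1.267×10^8 × (77040)² / π²)^(1/3) = 4.2394×10^5 km.
Since a_t = (r₁ + r₂)/2, r₂ = 2a_t − r₁ = 2×4.2394×10^5 − 1.020×10^5 = 7.4588×10^5 km.

r₂ = 7.46×10^5 km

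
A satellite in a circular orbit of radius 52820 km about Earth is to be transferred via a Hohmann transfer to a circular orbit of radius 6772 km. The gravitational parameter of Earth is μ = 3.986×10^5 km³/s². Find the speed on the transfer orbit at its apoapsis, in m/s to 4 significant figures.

v = 1310 m/s

The Hohmann ellipse has a_t = (r₁ + r₂)/2 = 29796 km.
At apoapsis, r = 52820 km.
From the vis-viva equation, v = √[μ(2/r − 1/a_t)] = 1.310 km/s.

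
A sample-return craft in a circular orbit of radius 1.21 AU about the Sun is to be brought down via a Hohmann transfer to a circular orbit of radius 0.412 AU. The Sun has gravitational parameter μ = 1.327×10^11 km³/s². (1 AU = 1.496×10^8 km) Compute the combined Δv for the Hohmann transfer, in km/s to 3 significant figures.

In km: r₁ = 1.21 × 1.496×10^8 = 1.81016×10^8 km; r₂ = 0.412 × 1.496×10^8 = 6.16352×10^7 km.
Transfer-ellipse semi-major axis a_t = (r₁ + r₂)/2 = (1.81016×10^8 + 6.16352×10^7)/2 = 1.213256×10^8 km.
At r₁ the circular-orbit speed is v₁ = √(μ/r₁) = 27.0755 km/s.
On the transfer ellipse at r₁, v² = μ(2/r − 1/a) gives v_a = √[μ(2/r₁ − 1/a_t)] = 19.2981 km/s.
First burn Δv₁ = |v_a − v₁| = 7.7774 km/s.
At r₂, v₂ = √(μ/r₂) = 46.4003 km/s.
Transfer-orbit speed at r₂: v_p = √[μ(2/r₂ − 1/a_t)] = 56.6765 km/s.
Second burn Δv₂ = |v₂ − v_p| = 10.276 km/s.
Total Δv = Δv₁ + Δv₂ = 18.05 km/s.

Δv = 18.1 km/s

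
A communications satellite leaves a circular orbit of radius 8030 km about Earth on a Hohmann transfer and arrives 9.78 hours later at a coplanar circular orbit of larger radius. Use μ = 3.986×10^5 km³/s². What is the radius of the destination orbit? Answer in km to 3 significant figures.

r₂ = 65700 km

Transfer time t = 9.78 hours = 35208 s, and t = π√(a_t³/μ).
So a_t = (μ t²/π²)^(1/3) = (3.986×10^5 × (35208)² / π²)^(1/3) = 36856 km.
Since a_t = (r₁ + r₂)/2, r₂ = 2a_t − r₁ = 2×36856 − 8030 = 65682 km.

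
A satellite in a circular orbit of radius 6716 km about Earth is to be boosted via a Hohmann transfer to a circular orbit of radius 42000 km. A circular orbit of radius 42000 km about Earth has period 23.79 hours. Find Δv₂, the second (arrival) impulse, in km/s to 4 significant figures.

Δv₂ = 1.463 km/s

From Kepler's third law T² = 4π²r³/μ at r = 42000 km, T = 23.79 hours = 23.79 × 3600 s = 85644 s: μ = 4π²r³/T² = 3.98762×10^5 km³/s².
Semi-major axis of the transfer orbit: a_t = (6716 + 42000)/2 = 24358 km.
Circular speed at r = 42000 km: v_c = √(μ/r) = 3.081 km/s.
Vis-viva on the transfer ellipse at r = 42000 km gives v_t = √[μ(2/r − 1/a_t)] = 1.618 km/s.
Δv₂ = |v_t − v_c| = |1.618 − 3.081| = 1.463 km/s.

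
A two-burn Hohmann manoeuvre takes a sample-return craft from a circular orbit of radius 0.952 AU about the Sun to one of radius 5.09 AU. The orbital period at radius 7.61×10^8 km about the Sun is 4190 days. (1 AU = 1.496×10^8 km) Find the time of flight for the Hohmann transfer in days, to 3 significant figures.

From Kepler's third law T² = 4π²r³/μ at r = 7.61×10^8 km, T = 4190 days = 4190 × 86400 s = 3.62016×10^8 s: μ = 4π²r³/T² = 1.32757×10^11 km³/s².
In km: r₁ = 0.952 × 1.496×10^8 = 1.424192×10^8 km; r₂ = 5.09 × 1.496×10^8 = 7.61464×10^8 km.
Transfer-ellipse semi-major axis a_t = (r₁ + r₂)/2 = (1.424192×10^8 + 7.61464×10^8)/2 = 4.519416×10^8 km.
Half the transfer-orbit period gives t = π√(a_t³/μ) = 8.284×10^7 s.
Converting: 8.284×10^7 s ÷ 86400 s/day = 959 days.

t = 959 days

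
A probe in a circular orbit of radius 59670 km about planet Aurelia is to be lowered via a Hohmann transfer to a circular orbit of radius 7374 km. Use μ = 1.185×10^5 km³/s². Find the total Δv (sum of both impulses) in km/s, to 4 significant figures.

Δv = 2.088 km/s

Transfer-ellipse semi-major axis a_t = (r₁ + r₂)/2 = (59670 + 7374)/2 = 33522 km.
At r₁ the circular-orbit speed is v₁ = √(μ/r₁) = 1.40923 km/s.
On the transfer ellipse at r₁, v² = μ(2/r − 1/a) gives v_a = √[μ(2/r₁ − 1/a_t)] = 0.660949 km/s.
First burn Δv₁ = |v_a − v₁| = 0.7483 km/s.
At r₂, v₂ = √(μ/r₂) = 4.0087 km/s.
Transfer-orbit speed at r₂: v_p = √[μ(2/r₂ − 1/a_t)] = 5.3484 km/s.
Second burn Δv₂ = |v₂ − v_p| = 1.340 km/s.
Total Δv = Δv₁ + Δv₂ = 2.088 km/s.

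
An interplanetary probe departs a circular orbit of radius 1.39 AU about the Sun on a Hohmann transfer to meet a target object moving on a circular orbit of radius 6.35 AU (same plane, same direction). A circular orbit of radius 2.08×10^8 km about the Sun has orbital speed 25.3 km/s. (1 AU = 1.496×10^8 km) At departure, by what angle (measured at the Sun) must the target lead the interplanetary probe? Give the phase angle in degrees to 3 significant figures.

φ = 94.4°

From the circular-orbit relation v² = μ/r at r = 2.08×10^8 km: μ = v²r = (25.3)² × 2.08×10^8 = 1.33139×10^11 km³/s².
In km: r₁ = 1.39 × 1.496×10^8 = 2.07944×10^8 km; r₂ = 6.35 × 1.496×10^8 = 9.4996×10^8 km.
Transfer-ellipse semi-major axis a_t = (r₁ + r₂)/2 = (2.07944×10^8 + 9.4996×10^8)/2 = 5.78952×10^8 km.
Transfer time t = π√(a_t³/μ) = 1.1994×10^8 s.
Target angular speed ω₂ = √(μ/r₂³) = 1.2462×10^-8 rad/s.
Angle swept by the target during transfer: ω₂·t = 1.4947 rad = 85.64°.
Arrival is 180° from departure on the ellipse, so φ = 180° − 85.64° = 94.4°.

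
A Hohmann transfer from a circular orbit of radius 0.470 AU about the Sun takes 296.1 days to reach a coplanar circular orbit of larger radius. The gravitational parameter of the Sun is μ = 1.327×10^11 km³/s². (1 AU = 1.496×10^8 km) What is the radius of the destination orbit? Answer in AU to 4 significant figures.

r₂ = 2.290 AU

In km: r₁ = 0.470 × 1.496×10^8 = 7.0312×10^7 km.
Transfer time t = 296.1 days = 2.558304×10^7 s, and t = π√(a_t³/μ).
So a_t = (μ t²/π²)^(1/3) = (1.327×10^11 × (2.558304×10^7)² / π²)^(1/3) = 2.0645×10^8 km.
Since a_t = (r₁ + r₂)/2, r₂ = 2a_t − r₁ = 2×2.0645×10^8 − 7.0312×10^7 = 3.42588×10^8 km.
In AU: r₂ = 3.42588×10^8 / 1.496×10^8 = 2.290 AU.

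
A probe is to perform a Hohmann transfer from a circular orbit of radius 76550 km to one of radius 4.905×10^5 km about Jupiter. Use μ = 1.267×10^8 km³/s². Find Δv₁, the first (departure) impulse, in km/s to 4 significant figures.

Δv₁ = 12.83 km/s

The Hohmann ellipse has a_t = (r₁ + r₂)/2 = 2.83525×10^5 km.
On the circular orbit at r = 76550 km, v_c = √(μ/r) = 40.68 km/s.
Vis-viva on the transfer ellipse at r = 76550 km gives v_t = √[μ(2/r − 1/a_t)] = 53.51 km/s.
Δv₁ = |v_t − v_c| = |53.51 − 40.68| = 12.83 km/s.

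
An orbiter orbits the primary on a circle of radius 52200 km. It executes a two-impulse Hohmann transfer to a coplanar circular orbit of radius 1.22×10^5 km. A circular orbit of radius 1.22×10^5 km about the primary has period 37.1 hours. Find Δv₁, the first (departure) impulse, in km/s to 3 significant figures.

Δv₁ = 1.61 km/s

From Kepler's third law T² = 4π²r³/μ at r = 1.22×10^5 km, T = 37.1 hours = 37.1 × 3600 s = 1.3356×10^5 s: μ = 4π²r³/T² = 4.01871×10^6 km³/s².
Transfer-ellipse semi-major axis a_t = (r₁ + r₂)/2 = (52200 + 1.220×10^5)/2 = 87100 km.
On the circular orbit at r = 52200 km, v_c = √(μ/r) = 8.7742 km/s.
Transfer-orbit speed at the same r (vis-viva, a = a_t): v_t = √[μ(2/r − 1/a_t)] = 10.384 km/s.
Δv₁ = |v_t − v_c| = |10.384 − 8.7742| = 1.610 km/s.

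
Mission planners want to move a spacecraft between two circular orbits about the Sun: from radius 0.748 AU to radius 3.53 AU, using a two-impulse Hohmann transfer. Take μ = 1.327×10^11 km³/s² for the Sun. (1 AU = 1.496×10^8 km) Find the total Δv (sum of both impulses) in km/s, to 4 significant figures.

In km: r₁ = 0.748 × 1.496×10^8 = 1.119008×10^8 km; r₂ = 3.53 × 1.496×10^8 = 5.28088×10^8 km.
Transfer-ellipse semi-major axis a_t = (r₁ + r₂)/2 = (1.119008×10^8 + 5.28088×10^8)/2 = 3.199944×10^8 km.
At r₁ the circular-orbit speed is v₁ = √(μ/r₁) = 34.4365 km/s.
On the transfer ellipse at r₁, vis-viva equation gives v_p = √[μ(2/r₁ − 1/a_t)] = 44.2385 km/s.
First burn Δv₁ = |v_p − v₁| = 9.802 km/s.
At r₂, v₂ = √(μ/r₂) = 15.852 km/s.
Transfer-orbit speed at r₂: v_a = √[μ(2/r₂ − 1/a_t)] = 9.3741 km/s.
Second burn Δv₂ = |v₂ − v_a| = 6.478 km/s.
Δv = Δv₁ + Δv₂ = 9.802 + 6.478 = 16.28 km/s.

Δv = 16.28 km/s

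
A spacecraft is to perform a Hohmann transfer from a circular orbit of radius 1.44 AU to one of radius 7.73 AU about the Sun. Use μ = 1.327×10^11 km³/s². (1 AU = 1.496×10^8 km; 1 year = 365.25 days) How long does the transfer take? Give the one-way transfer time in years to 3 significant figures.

In km: r₁ = 1.44 × 1.496×10^8 = 2.15424×10^8 km; r₂ = 7.73 × 1.496×10^8 = 1.156408×10^9 km.
Semi-major axis of the transfer orbit: a_t = (2.15424×10^8 + 1.156408×10^9)/2 = 6.85916×10^8 km.
Half the transfer-orbit period gives t = π√(a_t³/μ) = 1.549×10^8 s.
Converting: 1.549×10^8 s ÷ 3.15576×10^7 s/year (365.25 × 86400) = 4.91 years.

t = 4.91 years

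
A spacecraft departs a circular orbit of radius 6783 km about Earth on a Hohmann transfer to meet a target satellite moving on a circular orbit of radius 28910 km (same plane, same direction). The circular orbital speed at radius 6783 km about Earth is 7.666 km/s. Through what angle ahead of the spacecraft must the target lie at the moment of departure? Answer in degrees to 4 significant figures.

From the circular-orbit relation v² = μ/r at r = 6783 km: μ = v²r = (7.666)² × 6783 = 3.98620×10^5 km³/s².
The Hohmann ellipse has a_t = (r₁ + r₂)/2 = 17846.5 km.
Transfer time t = π√(a_t³/μ) = 11863 s.
Target angular speed ω₂ = √(μ/r₂³) = 1.2844×10^-4 rad/s.
Angle swept by the target during transfer: ω₂·t = 1.5237 rad = 87.30°.
The spacecraft traverses 180° on the transfer ellipse, so the target must lead by 180° − 87.30° = 92.70°.

φ = 92.70°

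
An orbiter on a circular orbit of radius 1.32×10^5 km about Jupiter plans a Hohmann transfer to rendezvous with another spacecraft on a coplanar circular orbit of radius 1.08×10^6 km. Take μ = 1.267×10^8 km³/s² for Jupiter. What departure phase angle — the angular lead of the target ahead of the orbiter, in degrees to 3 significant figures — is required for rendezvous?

Transfer-ellipse semi-major axis a_t = (r₁ + r₂)/2 = (1.320×10^5 + 1.080×10^6)/2 = 6.060×10^5 km.
The half-period of the transfer ellipse is t = π√(a_t³/μ) = 1.3167×10^5 s.
The target's mean motion on its circular orbit is ω₂ = √(μ/r₂³) = 1.0029×10^-5 rad/s.
Angle swept by the target during transfer: ω₂·t = 1.3205 rad = 75.66°.
Arrival is 180° from departure on the ellipse, so φ = 180° − 75.66° = 104°.

φ = 104°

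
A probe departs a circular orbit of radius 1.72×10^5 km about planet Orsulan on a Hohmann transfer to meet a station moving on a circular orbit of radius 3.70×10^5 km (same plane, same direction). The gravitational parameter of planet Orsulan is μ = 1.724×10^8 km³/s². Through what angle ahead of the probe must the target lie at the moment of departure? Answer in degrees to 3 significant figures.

Semi-major axis of the transfer orbit: a_t = (1.720×10^5 + 3.700×10^5)/2 = 2.710×10^5 km.
The half-period of the transfer ellipse is t = π√(a_t³/μ) = 33750 s.
Target angular speed ω₂ = √(μ/r₂³) = 5.834×10^-5 rad/s.
Angle swept by the target during transfer: ω₂·t = 1.969 rad = 112.8°.
The probe traverses 180° on the transfer ellipse, so the target must lead by 180° − 112.8° = 67.2°.

φ = 67.2°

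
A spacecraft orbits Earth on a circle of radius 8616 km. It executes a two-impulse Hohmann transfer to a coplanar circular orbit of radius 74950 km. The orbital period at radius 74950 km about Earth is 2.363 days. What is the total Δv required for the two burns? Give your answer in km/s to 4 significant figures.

Δv = 3.568 km/s

From Kepler's third law T² = 4π²r³/μ at r = 74950 km, T = 2.363 days = 2.363 × 86400 s = 2.041632×10^5 s: μ = 4π²r³/T² = 3.98767×10^5 km³/s².
The Hohmann ellipse has a_t = (r₁ + r₂)/2 = 41783 km.
At r₁ the circular-orbit speed is v₁ = √(μ/r₁) = 6.8031 km/s.
On the transfer ellipse at r₁, v² = μ(2/r − 1/a) gives v_p = √[μ(2/r₁ − 1/a_t)] = 9.1116 km/s.
First burn Δv₁ = |v_p − v₁| = 2.3085 km/s.
At r₂, v₂ = √(μ/r₂) = 2.3066 km/s.
Transfer-orbit speed at r₂: v_a = √[μ(2/r₂ − 1/a_t)] = 1.0474 km/s.
Second burn Δv₂ = |v₂ − v_a| = 1.2592 km/s.
Δv = Δv₁ + Δv₂ = 2.3085 + 1.2592 = 3.568 km/s.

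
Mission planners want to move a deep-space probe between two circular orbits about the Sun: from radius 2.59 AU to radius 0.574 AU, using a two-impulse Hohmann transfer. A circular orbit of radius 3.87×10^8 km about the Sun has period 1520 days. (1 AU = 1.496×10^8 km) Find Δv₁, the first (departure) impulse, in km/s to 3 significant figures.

From Kepler's third law T² = 4π²r³/μ at r = 3.87×10^8 km, T = 1520 days = 1520 × 86400 s = 1.31328×10^8 s: μ = 4π²r³/T² = 1.32672×10^11 km³/s².
In km: r₁ = 2.59 × 1.496×10^8 = 3.87464×10^8 km; r₂ = 0.574 × 1.496×10^8 = 8.58704×10^7 km.
The Hohmann ellipse has a_t = (r₁ + r₂)/2 = 2.366672×10^8 km.
Circular speed at r = 3.87464×10^8 km: v_c = √(μ/r) = 18.504 km/s.
Vis-viva on the transfer ellipse at r = 3.87464×10^8 km gives v_t = √[μ(2/r − 1/a_t)] = 11.146 km/s.
Δv₁ = |v_t − v_c| = |11.146 − 18.504| = 7.358 km/s.

Δv₁ = 7.36 km/s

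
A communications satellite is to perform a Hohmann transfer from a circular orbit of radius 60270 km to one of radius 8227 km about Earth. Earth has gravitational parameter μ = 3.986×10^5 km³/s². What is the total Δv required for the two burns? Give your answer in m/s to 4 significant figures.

Δv = 3584 m/s

Semi-major axis of the transfer orbit: a_t = (60270 + 8227)/2 = 34248.5 km.
At r₁ the circular-orbit speed is v₁ = √(μ/r₁) = 2.5717 km/s.
On the transfer ellipse at r₁, v² = μ(2/r − 1/a) gives v_a = √[μ(2/r₁ − 1/a_t)] = 1.2604 km/s.
First burn Δv₁ = |v_a − v₁| = 1.311 km/s.
Circular speed at r₂: v₂ = √(μ/r₂) = 6.961 km/s.
Transfer-orbit speed at r₂: v_p = √[μ(2/r₂ − 1/a_t)] = 9.234 km/s.
Second burn Δv₂ = |v₂ − v_p| = 2.273 km/s.
Δv = Δv₁ + Δv₂ = 1.311 + 2.273 = 3.584 km/s.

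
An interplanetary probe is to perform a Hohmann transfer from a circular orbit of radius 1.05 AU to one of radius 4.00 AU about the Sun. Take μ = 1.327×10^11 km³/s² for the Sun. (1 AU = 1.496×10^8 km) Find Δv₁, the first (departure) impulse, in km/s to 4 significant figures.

Δv₁ = 7.517 km/s

In km: r₁ = 1.05 × 1.496×10^8 = 1.5708×10^8 km; r₂ = 4.00 × 1.496×10^8 = 5.984×10^8 km.
Transfer-ellipse semi-major axis a_t = (r₁ + r₂)/2 = (1.5708×10^8 + 5.984×10^8)/2 = 3.7774×10^8 km.
On the circular orbit at r = 1.5708×10^8 km, v_c = √(μ/r) = 29.0653 km/s.
Vis-viva on the transfer ellipse at r = 1.5708×10^8 km gives v_t = √[μ(2/r − 1/a_t)] = 36.5826 km/s.
Δv₁ = |v_t − v_c| = |36.5826 − 29.0653| = 7.517 km/s.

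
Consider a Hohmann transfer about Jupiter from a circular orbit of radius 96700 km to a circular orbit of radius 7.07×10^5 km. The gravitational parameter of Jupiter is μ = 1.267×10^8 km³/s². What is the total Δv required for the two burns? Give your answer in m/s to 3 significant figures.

Transfer-ellipse semi-major axis a_t = (r₁ + r₂)/2 = (96700 + 7.070×10^5)/2 = 4.0185×10^5 km.
At r₁ the circular-orbit speed is v₁ = √(μ/r₁) = 36.1972 km/s.
On the transfer ellipse at r₁, v² = μ(2/r − 1/a) gives v_p = √[μ(2/r₁ − 1/a_t)] = 48.0123 km/s.
First burn Δv₁ = |v_p − v₁| = 11.82 km/s.
At r₂, v₂ = √(μ/r₂) = 13.387 km/s.
Transfer-orbit speed at r₂: v_a = √[μ(2/r₂ − 1/a_t)] = 6.5669 km/s.
Second burn Δv₂ = |v₂ − v_a| = 6.820 km/s.
Δv = Δv₁ + Δv₂ = 11.82 + 6.820 = 18.64 km/s.

Δv = 18600 m/s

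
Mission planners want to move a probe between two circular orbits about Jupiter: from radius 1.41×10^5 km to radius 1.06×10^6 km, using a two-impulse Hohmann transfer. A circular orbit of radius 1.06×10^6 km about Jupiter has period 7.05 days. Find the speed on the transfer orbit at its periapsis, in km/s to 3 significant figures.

v = 39.8 km/s

From Kepler's third law T² = 4π²r³/μ at r = 1.06×10^6 km, T = 7.05 days = 7.05 × 86400 s = 6.0912×10^5 s: μ = 4π²r³/T² = 1.26728×10^8 km³/s².
Semi-major axis of the transfer orbit: a_t = (1.410×10^5 + 1.060×10^6)/2 = 6.005×10^5 km.
At periapsis, r = 1.410×10^5 km.
Vis-viva: v = √[μ(2/r − 1/a_t)] = √[1.26728×10^8 × (2/1.410×10^5 − 1/6.005×10^5)] = 39.83 km/s.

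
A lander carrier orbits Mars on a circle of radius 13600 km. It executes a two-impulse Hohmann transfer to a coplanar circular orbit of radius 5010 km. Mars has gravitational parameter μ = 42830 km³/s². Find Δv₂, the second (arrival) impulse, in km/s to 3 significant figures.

The Hohmann ellipse has a_t = (r₁ + r₂)/2 = 9305 km.
On the circular orbit at r = 5010 km, v_c = √(μ/r) = 2.924 km/s.
Transfer-orbit speed at the same r (vis-viva, a = a_t): v_t = √[μ(2/r − 1/a_t)] = 3.535 km/s.
Δv₂ = |v_t − v_c| = |3.535 − 2.924| = 0.6110 km/s.

Δv₂ = 0.611 km/s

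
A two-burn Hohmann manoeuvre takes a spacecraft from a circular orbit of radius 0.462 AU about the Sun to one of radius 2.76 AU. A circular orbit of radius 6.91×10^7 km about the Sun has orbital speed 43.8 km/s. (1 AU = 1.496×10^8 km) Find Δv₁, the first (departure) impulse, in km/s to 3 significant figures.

From the circular-orbit relation v² = μ/r at r = 6.91×10^7 km: μ = v²r = (43.8)² × 6.91×10^7 = 1.32564×10^11 km³/s².
In km: r₁ = 0.462 × 1.496×10^8 = 6.91152×10^7 km; r₂ = 2.76 × 1.496×10^8 = 4.12896×10^8 km.
Semi-major axis of the transfer orbit: a_t = (6.91152×10^7 + 4.12896×10^8)/2 = 2.410056×10^8 km.
On the circular orbit at r = 6.91152×10^7 km, v_c = √(μ/r) = 43.795 km/s.
Transfer-orbit speed at the same r (vis-viva, a = a_t): v_t = √[μ(2/r − 1/a_t)] = 57.324 km/s.
Δv₁ = |v_t − v_c| = |57.324 − 43.795| = 13.53 km/s.

Δv₁ = 13.5 km/s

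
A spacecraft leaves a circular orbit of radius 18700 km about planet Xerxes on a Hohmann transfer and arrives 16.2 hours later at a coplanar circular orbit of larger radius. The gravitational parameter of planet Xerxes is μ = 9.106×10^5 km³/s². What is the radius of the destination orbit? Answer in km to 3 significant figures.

r₂ = 1.17×10^5 km

Transfer time t = 16.2 hours = 58320 s, and t = π√(a_t³/μ).
So a_t = (μ t²/π²)^(1/3) = (9.106×10^5 × (58320)² / π²)^(1/3) = 67955 km.
Since a_t = (r₁ + r₂)/2, r₂ = 2a_t − r₁ = 2×67955 − 18700 = 1.1721×10^5 km.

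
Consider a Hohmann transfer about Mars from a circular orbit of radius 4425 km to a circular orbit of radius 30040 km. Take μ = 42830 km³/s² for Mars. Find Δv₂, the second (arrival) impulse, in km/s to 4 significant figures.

Transfer-ellipse semi-major axis a_t = (r₁ + r₂)/2 = (4425 + 30040)/2 = 17232.5 km.
On the circular orbit at r = 30040 km, v_c = √(μ/r) = 1.1941 km/s.
Transfer-orbit speed at the same r (vis-viva, a = a_t): v_t = √[μ(2/r − 1/a_t)] = 0.60507 km/s.
Δv₂ = |v_t − v_c| = |0.60507 − 1.1941| = 0.5890 km/s.

Δv₂ = 0.5890 km/s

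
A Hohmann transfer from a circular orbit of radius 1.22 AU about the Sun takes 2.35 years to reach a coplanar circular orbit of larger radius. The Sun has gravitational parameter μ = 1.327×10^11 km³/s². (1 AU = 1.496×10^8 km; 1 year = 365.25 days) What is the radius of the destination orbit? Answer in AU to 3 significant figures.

r₂ = 4.39 AU

In km: r₁ = 1.22 × 1.496×10^8 = 1.82512×10^8 km.
Transfer time t = 2.35 years × 365.25 × 86400 s = 7.416036×10^7 s, and t = π√(a_t³/μ).
So a_t = (μ t²/π²)^(1/3) = (1.327×10^11 × (7.416036×10^7)² / π²)^(1/3) = 4.1973×10^8 km.
Since a_t = (r₁ + r₂)/2, r₂ = 2a_t − r₁ = 2×4.1973×10^8 − 1.82512×10^8 = 6.56948×10^8 km.
In AU: r₂ = 6.56948×10^8 / 1.496×10^8 = 4.39 AU.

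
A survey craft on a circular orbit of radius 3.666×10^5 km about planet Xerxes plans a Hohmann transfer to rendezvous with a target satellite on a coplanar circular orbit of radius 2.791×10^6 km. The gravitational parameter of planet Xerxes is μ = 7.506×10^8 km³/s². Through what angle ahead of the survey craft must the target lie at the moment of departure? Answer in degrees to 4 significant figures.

Transfer-ellipse semi-major axis a_t = (r₁ + r₂)/2 = (3.666×10^5 + 2.791×10^6)/2 = 1.5788×10^6 km.
The half-period of the transfer ellipse is t = π√(a_t³/μ) = 2.2748×10^5 s.
Target angular speed ω₂ = √(μ/r₂³) = 5.8758×10^-6 rad/s.
Angle swept by the target during transfer: ω₂·t = 1.3366 rad = 76.58°.
Arrival is 180° from departure on the ellipse, so φ = 180° − 76.58° = 103.4°.

φ = 103.4°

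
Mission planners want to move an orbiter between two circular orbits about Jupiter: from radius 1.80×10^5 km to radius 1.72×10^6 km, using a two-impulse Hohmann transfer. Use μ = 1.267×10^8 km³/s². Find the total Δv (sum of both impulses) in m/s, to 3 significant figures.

Δv = 14000 m/s

Transfer-ellipse semi-major axis a_t = (r₁ + r₂)/2 = (1.800×10^5 + 1.720×10^6)/2 = 9.500×10^5 km.
At r₁ the circular-orbit speed is v₁ = √(μ/r₁) = 26.531 km/s.
On the transfer ellipse at r₁, vis-viva gives v_p = √[μ(2/r₁ − 1/a_t)] = 35.699 km/s.
First burn Δv₁ = |v_p − v₁| = 9.1680 km/s.
At r₂, v₂ = √(μ/r₂) = 8.5827 km/s.
Transfer-orbit speed at r₂: v_a = √[μ(2/r₂ − 1/a_t)] = 3.7359 km/s.
Second burn Δv₂ = |v₂ − v_a| = 4.8468 km/s.
Δv = Δv₁ + Δv₂ = 9.1680 + 4.8468 = 14.01 km/s.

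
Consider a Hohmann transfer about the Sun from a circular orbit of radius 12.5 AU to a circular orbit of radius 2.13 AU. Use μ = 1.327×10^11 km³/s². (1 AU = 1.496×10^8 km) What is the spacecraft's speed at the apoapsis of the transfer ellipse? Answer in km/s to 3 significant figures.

v = 4.55 km/s

In km: r₁ = 12.5 × 1.496×10^8 = 1.870×10^9 km; r₂ = 2.13 × 1.496×10^8 = 3.18648×10^8 km.
Transfer-ellipse semi-major axis a_t = (r₁ + r₂)/2 = (1.870×10^9 + 3.18648×10^8)/2 = 1.094324×10^9 km.
The apoapsis of the transfer ellipse is at r = 1.870×10^9 km.
Vis-viva: v = √[μ(2/r − 1/a_t)] = √[1.327×10^11 × (2/1.870×10^9 − 1/1.094324×10^9)] = 4.546 km/s.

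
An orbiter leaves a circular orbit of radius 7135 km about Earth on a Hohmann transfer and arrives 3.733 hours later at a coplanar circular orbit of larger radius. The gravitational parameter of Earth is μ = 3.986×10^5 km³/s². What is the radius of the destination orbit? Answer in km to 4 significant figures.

Transfer time t = 3.733 hours = 13438.8 s, and t = π√(a_t³/μ).
So a_t = (μ t²/π²)^(1/3) = (3.986×10^5 × (13438.8)² / π²)^(1/3) = 19393 km.
Since a_t = (r₁ + r₂)/2, r₂ = 2a_t − r₁ = 2×19393 − 7135 = 31651 km.

r₂ = 31650 km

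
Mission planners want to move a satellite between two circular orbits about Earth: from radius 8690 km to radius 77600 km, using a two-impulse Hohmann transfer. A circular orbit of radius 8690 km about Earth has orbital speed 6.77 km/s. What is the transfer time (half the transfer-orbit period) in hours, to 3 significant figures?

t = 12.4 hours

From the circular-orbit relation v² = μ/r at r = 8690 km: μ = v²r = (6.77)² × 8690 = 3.98288×10^5 km³/s².
Transfer-ellipse semi-major axis a_t = (r₁ + r₂)/2 = (8690 + 77600)/2 = 43145 km.
By Kepler's third law the transfer-orbit period is T = 2π√(a_t³/μ), so t = T/2 = 44610 s.
Converting: 44610 s ÷ 3600 s/hour = 12.4 hours.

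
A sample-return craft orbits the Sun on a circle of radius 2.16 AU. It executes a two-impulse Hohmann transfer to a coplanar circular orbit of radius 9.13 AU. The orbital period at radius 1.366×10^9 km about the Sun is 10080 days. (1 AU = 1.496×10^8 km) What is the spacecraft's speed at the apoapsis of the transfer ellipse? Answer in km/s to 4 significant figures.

From Kepler's third law T² = 4π²r³/μ at r = 1.366×10^9 km, T = 10080 days = 10080 × 86400 s = 8.70912×10^8 s: μ = 4π²r³/T² = 1.32667×10^11 km³/s².
In km: r₁ = 2.16 × 1.496×10^8 = 3.23136×10^8 km; r₂ = 9.13 × 1.496×10^8 = 1.365848×10^9 km.
The Hohmann ellipse has a_t = (r₁ + r₂)/2 = 8.44492×10^8 km.
At apoapsis, r = 1.365848×10^9 km.
From the vis-viva equation, v = √[μ(2/r − 1/a_t)] = 6.096 km/s.

v = 6.096 km/s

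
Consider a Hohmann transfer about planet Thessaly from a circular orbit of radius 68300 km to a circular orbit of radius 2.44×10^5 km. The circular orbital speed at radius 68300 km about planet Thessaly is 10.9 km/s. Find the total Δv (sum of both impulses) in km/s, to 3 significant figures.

From the circular-orbit relation v² = μ/r at r = 68300 km: μ = v²r = (10.9)² × 68300 = 8.11472×10^6 km³/s².
Transfer-ellipse semi-major axis a_t = (r₁ + r₂)/2 = (68300 + 2.440×10^5)/2 = 1.5615×10^5 km.
At r₁ the circular-orbit speed is v₁ = √(μ/r₁) = 10.900 km/s.
Transfer-orbit speed at r₁ (v² = μ(2/r − 1/a)): v_p = √[μ(2/r₁ − 1/a_t)] = 13.625 km/s.
First burn Δv₁ = |v_p − v₁| = 2.725 km/s.
At r₂, v₂ = √(μ/r₂) = 5.767 km/s.
Transfer-orbit speed at r₂: v_a = √[μ(2/r₂ − 1/a_t)] = 3.814 km/s.
Second burn Δv₂ = |v₂ − v_a| = 1.953 km/s.
Δv = Δv₁ + Δv₂ = 2.725 + 1.953 = 4.678 km/s.

Δv = 4.68 km/s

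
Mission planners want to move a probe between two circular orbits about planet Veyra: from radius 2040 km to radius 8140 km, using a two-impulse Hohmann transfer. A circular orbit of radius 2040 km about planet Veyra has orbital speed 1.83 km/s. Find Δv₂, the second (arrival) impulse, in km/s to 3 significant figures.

From the circular-orbit relation v² = μ/r at r = 2040 km: μ = v²r = (1.83)² × 2040 = 6831.76 km³/s².
Semi-major axis of the transfer orbit: a_t = (2040 + 8140)/2 = 5090 km.
On the circular orbit at r = 8140 km, v_c = √(μ/r) = 0.9161 km/s.
Vis-viva on the transfer ellipse at r = 8140 km gives v_t = √[μ(2/r − 1/a_t)] = 0.5800 km/s.
Δv₂ = |v_t − v_c| = |0.5800 − 0.9161| = 0.3361 km/s.

Δv₂ = 0.336 km/s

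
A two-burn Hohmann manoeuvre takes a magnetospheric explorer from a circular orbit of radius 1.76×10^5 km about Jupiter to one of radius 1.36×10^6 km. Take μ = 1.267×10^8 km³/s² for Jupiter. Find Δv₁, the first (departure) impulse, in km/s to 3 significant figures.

Δv₁ = 8.87 km/s

Semi-major axis of the transfer orbit: a_t = (1.760×10^5 + 1.360×10^6)/2 = 7.680×10^5 km.
On the circular orbit at r = 1.760×10^5 km, v_c = √(μ/r) = 26.8307 km/s.
Vis-viva on the transfer ellipse at r = 1.760×10^5 km gives v_t = √[μ(2/r − 1/a_t)] = 35.7043 km/s.
Δv₁ = |v_t − v_c| = |35.7043 − 26.8307| = 8.874 km/s.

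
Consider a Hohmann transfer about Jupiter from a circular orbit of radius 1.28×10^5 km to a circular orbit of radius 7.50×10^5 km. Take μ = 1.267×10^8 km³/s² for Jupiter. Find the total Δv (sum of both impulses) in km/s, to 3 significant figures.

Transfer-ellipse semi-major axis a_t = (r₁ + r₂)/2 = (1.280×10^5 + 7.500×10^5)/2 = 4.390×10^5 km.
At r₁ the circular-orbit speed is v₁ = √(μ/r₁) = 31.462 km/s.
Transfer-orbit speed at r₁ (v² = μ(2/r − 1/a)): v_p = √[μ(2/r₁ − 1/a_t)] = 41.123 km/s.
First burn Δv₁ = |v_p − v₁| = 9.661 km/s.
Circular speed at r₂: v₂ = √(μ/r₂) = 12.997 km/s.
Transfer-orbit speed at r₂: v_a = √[μ(2/r₂ − 1/a_t)] = 7.0183 km/s.
Second burn Δv₂ = |v₂ − v_a| = 5.979 km/s.
Δv = Δv₁ + Δv₂ = 9.661 + 5.979 = 15.64 km/s.

Δv = 15.6 km/s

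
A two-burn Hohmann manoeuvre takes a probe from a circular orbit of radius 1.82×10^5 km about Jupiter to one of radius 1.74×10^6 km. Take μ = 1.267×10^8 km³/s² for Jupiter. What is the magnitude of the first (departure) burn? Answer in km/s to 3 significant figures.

Δv₁ = 9.12 km/s

Transfer-ellipse semi-major axis a_t = (r₁ + r₂)/2 = (1.820×10^5 + 1.740×10^6)/2 = 9.610×10^5 km.
Circular speed at r = 1.820×10^5 km: v_c = √(μ/r) = 26.385 km/s.
Vis-viva on the transfer ellipse at r = 1.820×10^5 km gives v_t = √[μ(2/r − 1/a_t)] = 35.503 km/s.
Δv₁ = |v_t − v_c| = |35.503 − 26.385| = 9.118 km/s.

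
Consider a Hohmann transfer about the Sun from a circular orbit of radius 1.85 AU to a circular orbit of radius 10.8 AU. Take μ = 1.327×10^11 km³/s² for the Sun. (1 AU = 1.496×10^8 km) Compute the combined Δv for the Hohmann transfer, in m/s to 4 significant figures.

Δv = 10880 m/s

In km: r₁ = 1.85 × 1.496×10^8 = 2.7676×10^8 km; r₂ = 10.8 × 1.496×10^8 = 1.61568×10^9 km.
The Hohmann ellipse has a_t = (r₁ + r₂)/2 = 9.4622×10^8 km.
At r₁ the circular-orbit speed is v₁ = √(μ/r₁) = 21.897 km/s.
Transfer-orbit speed at r₁ (vis-viva): v_p = √[μ(2/r₁ − 1/a_t)] = 28.613 km/s.
First burn Δv₁ = |v_p − v₁| = 6.716 km/s.
At r₂, v₂ = √(μ/r₂) = 9.0627 km/s.
Transfer-orbit speed at r₂: v_a = √[μ(2/r₂ − 1/a_t)] = 4.9013 km/s.
Second burn Δv₂ = |v₂ − v_a| = 4.161 km/s.
Δv = Δv₁ + Δv₂ = 6.716 + 4.161 = 10.88 km/s.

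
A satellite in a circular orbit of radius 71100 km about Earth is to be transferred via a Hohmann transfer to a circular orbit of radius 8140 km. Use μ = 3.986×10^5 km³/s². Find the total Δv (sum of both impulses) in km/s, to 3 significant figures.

Δv = 3.67 km/s

Semi-major axis of the transfer orbit: a_t = (71100 + 8140)/2 = 39620 km.
At r₁ the circular-orbit speed is v₁ = √(μ/r₁) = 2.368 km/s.
On the transfer ellipse at r₁, v² = μ(2/r − 1/a) gives v_a = √[μ(2/r₁ − 1/a_t)] = 1.073 km/s.
First burn Δv₁ = |v_a − v₁| = 1.295 km/s.
At r₂, v₂ = √(μ/r₂) = 6.998 km/s.
Transfer-orbit speed at r₂: v_p = √[μ(2/r₂ − 1/a_t)] = 9.374 km/s.
Second burn Δv₂ = |v₂ − v_p| = 2.376 km/s.
Total Δv = Δv₁ + Δv₂ = 3.671 km/s.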